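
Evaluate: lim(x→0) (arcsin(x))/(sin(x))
This is a 0/0 indeterminate form.

Apply L'Hôpital's rule: differentiate numerator and denominator separately.
  f(x) = asin(x)   ⇒   f'(x) = 1/sqrt(1 - x^2)
  g(x) = sin(x)   ⇒   g'(x) = cos(x)
  lim(x→0) f'(x)/g'(x) = lim(x→0) (1/sqrt(1 - x^2))/(cos(x))
  = 1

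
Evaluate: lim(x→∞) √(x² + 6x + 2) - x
This is an ∞-∞ indeterminate form.

Combine fractions or rationalize to convert ∞-∞ to 0/0 form:
  lim(x→∞) √(x² + 6x + 2) - x = 3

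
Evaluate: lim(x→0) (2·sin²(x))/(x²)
This is a 0/0 indeterminate form.

Apply L'Hôpital's rule: differentiate numerator and denominator separately.
  f(x) = 2·sin(x)^2   ⇒   f'(x) = 4·sin(x)·cos(x)
  g(x) = x^2   ⇒   g'(x) = 2·x
  lim(x→0) f'(x)/g'(x) = lim(x→0) (4·sin(x)·cos(x))/(2·x)
  = 2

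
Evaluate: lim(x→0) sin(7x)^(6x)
This is an exponential indeterminate form.

For exponential indeterminate forms, take the natural log:
  Let L = lim(x→0) sin(7x)^(6x)
  Then ln(L) = lim(x→0) [exponent × ln(base)]
  Evaluate using L'Hôpital or standard limits, then exponentiate.
  L = 1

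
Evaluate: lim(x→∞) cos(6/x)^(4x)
This is an exponential indeterminate form.

For exponential indeterminate forms, take the natural log:
  Let L = lim(x→∞) cos(6/x)^(4x)
  Then ln(L) = lim(x→∞) [exponent × ln(base)]
  Evaluate using L'Hôpital or standard limits, then exponentiate.
  L = 1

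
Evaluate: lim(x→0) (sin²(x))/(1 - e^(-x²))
This is a 0/0 indeterminate form.

Apply L'Hôpital's rule: differentiate numerator and denominator separately.
  f(x) = sin(x)^2   ⇒   f'(x) = 2·sin(x)·cos(x)
  g(x) = 1 - e^(-x^2)   ⇒   g'(x) = 2·x·e^(-x^2)
  lim(x→0) f'(x)/g'(x) = lim(x→0) (2·sin(x)·cos(x))/(2·x·e^(-x^2))
  = 1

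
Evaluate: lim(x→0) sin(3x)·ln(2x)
This is a 0·∞ indeterminate form.

Rewrite 0·∞ as a quotient (0/0 or ∞/∞ form), then apply L'Hôpital's rule:
  lim(x→0) sin(3x)·ln(2x) = 0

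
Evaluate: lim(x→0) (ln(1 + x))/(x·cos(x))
This is a 0/0 indeterminate form.

Apply L'Hôpital's rule: differentiate numerator and denominator separately.
  f(x) = ln(x + 1)   ⇒   f'(x) = 1/(x + 1)
  g(x) = x·cos(x)   ⇒   g'(x) = -x·sin(x) + cos(x)
  lim(x→0) f'(x)/g'(x) = lim(x→0) (1/(x + 1))/(-x·sin(x) + cos(x))
  = 1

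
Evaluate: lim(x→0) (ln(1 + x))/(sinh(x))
This is a 0/0 indeterminate form.

Apply L'Hôpital's rule: differentiate numerator and denominator separately.
  f(x) = ln(x + 1)   ⇒   f'(x) = 1/(x + 1)
  g(x) = sinh(x)   ⇒   g'(x) = cosh(x)
  lim(x→0) f'(x)/g'(x) = lim(x→0) (1/(x + 1))/(cosh(x))
  = 1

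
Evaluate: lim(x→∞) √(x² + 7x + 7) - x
This is an ∞-∞ indeterminate form.

Combine fractions or rationalize to convert ∞-∞ to 0/0 form:
  lim(x→∞) √(x² + 7x + 7) - x = 7/2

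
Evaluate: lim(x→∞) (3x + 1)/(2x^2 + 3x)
This is an ∞/∞ indeterminate form.

Apply L'Hôpital's rule: differentiate numerator and denominator separately.
  f(x) = 3·x + 1   ⇒   f'(x) = 3
  g(x) = 2·x^2 + 3·x   ⇒   g'(x) = 4·x + 3
  lim(x→∞) f'(x)/g'(x) = lim(x→∞) (3)/(4·x + 3)
  = 0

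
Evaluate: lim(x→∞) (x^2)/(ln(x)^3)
This is an ∞/∞ indeterminate form.

Apply L'Hôpital's rule: differentiate numerator and denominator separately.
  f(x) = x^2   ⇒   f'(x) = 2·x
  g(x) = ln(x)^3   ⇒   g'(x) = 3·ln(x)^2/x
  lim(x→∞) f'(x)/g'(x) = lim(x→∞) (2·x)/(3·ln(x)^2/x)
  = ∞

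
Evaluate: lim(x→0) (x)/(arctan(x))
This is a 0/0 indeterminate form.

Apply L'Hôpital's rule: differentiate numerator and denominator separately.
  f(x) = x   ⇒   f'(x) = 1
  g(x) = atan(x)   ⇒   g'(x) = 1/(x^2 + 1)
  lim(x→0) f'(x)/g'(x) = lim(x→0) (1)/(1/(x^2 + 1))
  = 1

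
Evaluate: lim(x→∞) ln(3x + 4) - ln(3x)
This is an ∞-∞ indeterminate form.

Combine fractions or rationalize to convert ∞-∞ to 0/0 form:
  lim(x→∞) ln(3x + 4) - ln(3x) = 0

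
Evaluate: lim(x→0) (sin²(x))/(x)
This is a 0/0 indeterminate form.

Apply L'Hôpital's rule: differentiate numerator and denominator separately.
  f(x) = sin(x)^2   ⇒   f'(x) = 2·sin(x)·cos(x)
  g(x) = x   ⇒   g'(x) = 1
  lim(x→0) f'(x)/g'(x) = lim(x→0) (2·sin(x)·cos(x))/(1)
  = 0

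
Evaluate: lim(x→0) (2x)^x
This is an exponential indeterminate form.

For exponential indeterminate forms, take the natural log:
  Let L = lim(x→0) (2x)^x
  Then ln(L) = lim(x→0) [exponent × ln(base)]
  Evaluate using L'Hôpital or standard limits, then exponentiate.
  L = 1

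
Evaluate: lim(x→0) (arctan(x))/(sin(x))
This is a 0/0 indeterminate form.

Apply L'Hôpital's rule: differentiate numerator and denominator separately.
  f(x) = atan(x)   ⇒   f'(x) = 1/(x^2 + 1)
  g(x) = sin(x)   ⇒   g'(x) = cos(x)
  lim(x→0) f'(x)/g'(x) = lim(x→0) (1/(x^2 + 1))/(cos(x))
  = 1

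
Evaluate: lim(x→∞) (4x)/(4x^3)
This is an ∞/∞ indeterminate form.

Apply L'Hôpital's rule: differentiate numerator and denominator separately.
  f(x) = 4·x   ⇒   f'(x) = 4
  g(x) = 4·x^3   ⇒   g'(x) = 12·x^2
  lim(x→∞) f'(x)/g'(x) = lim(x→∞) (4)/(12·x^2)
  = 0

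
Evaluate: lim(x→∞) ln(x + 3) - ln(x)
This is an ∞-∞ indeterminate form.

Combine fractions or rationalize to convert ∞-∞ to 0/0 form:
  lim(x→∞) ln(x + 3) - ln(x) = 0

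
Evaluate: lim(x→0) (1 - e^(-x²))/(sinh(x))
This is a 0/0 indeterminate form.

Apply L'Hôpital's rule: differentiate numerator and denominator separately.
  f(x) = 1 - e^(-x^2)   ⇒   f'(x) = 2·x·e^(-x^2)
  g(x) = sinh(x)   ⇒   g'(x) = cosh(x)
  lim(x→0) f'(x)/g'(x) = lim(x→0) (2·x·e^(-x^2))/(cosh(x))
  = 0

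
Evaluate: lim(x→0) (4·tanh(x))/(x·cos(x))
This is a 0/0 indeterminate form.

Apply L'Hôpital's rule: differentiate numerator and denominator separately.
  f(x) = 4·tanh(x)   ⇒   f'(x) = 4 - 4·tanh(x)^2
  g(x) = x·cos(x)   ⇒   g'(x) = -x·sin(x) + cos(x)
  lim(x→0) f'(x)/g'(x) = lim(x→0) (4 - 4·tanh(x)^2)/(-x·sin(x) + cos(x))
  = 4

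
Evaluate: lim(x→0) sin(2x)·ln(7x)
This is a 0·∞ indeterminate form.

Rewrite 0·∞ as a quotient (0/0 or ∞/∞ form), then apply L'Hôpital's rule:
  lim(x→0) sin(2x)·ln(7x) = 0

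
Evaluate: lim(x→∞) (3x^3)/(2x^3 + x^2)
This is an ∞/∞ indeterminate form.

Apply L'Hôpital's rule: differentiate numerator and denominator separately.
  f(x) = 3·x^3   ⇒   f'(x) = 9·x^2
  g(x) = 2·x^3 + x^2   ⇒   g'(x) = 6·x^2 + 2·x
  lim(x→∞) f'(x)/g'(x) = lim(x→∞) (9·x^2)/(6·x^2 + 2·x)
  = 3/2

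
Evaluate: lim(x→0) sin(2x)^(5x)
This is an exponential indeterminate form.

For exponential indeterminate forms, take the natural log:
  Let L = lim(x→0) sin(2x)^(5x)
  Then ln(L) = lim(x→0) [exponent × ln(base)]
  Evaluate using L'Hôpital or standard limits, then exponentiate.
  L = 1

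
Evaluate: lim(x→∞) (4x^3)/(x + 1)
This is an ∞/∞ indeterminate form.

Apply L'Hôpital's rule: differentiate numerator and denominator separately.
  f(x) = 4·x^3   ⇒   f'(x) = 12·x^2
  g(x) = x + 1   ⇒   g'(x) = 1
  lim(x→∞) f'(x)/g'(x) = lim(x→∞) (12·x^2)/(1)
  = ∞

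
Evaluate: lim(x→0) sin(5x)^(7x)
This is an exponential indeterminate form.

For exponential indeterminate forms, take the natural log:
  Let L = lim(x→0) sin(5x)^(7x)
  Then ln(L) = lim(x→0) [exponent × ln(base)]
  Evaluate using L'Hôpital or standard limits, then exponentiate.
  L = 1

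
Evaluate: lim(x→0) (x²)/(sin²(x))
This is a 0/0 indeterminate form.

Apply L'Hôpital's rule: differentiate numerator and denominator separately.
  f(x) = x^2   ⇒   f'(x) = 2·x
  g(x) = sin(x)^2   ⇒   g'(x) = 2·sin(x)·cos(x)
  lim(x→0) f'(x)/g'(x) = lim(x→0) (2·x)/(2·sin(x)·cos(x))
  = 1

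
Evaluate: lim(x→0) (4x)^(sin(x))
This is an exponential indeterminate form.

For exponential indeterminate forms, take the natural log:
  Let L = lim(x→0) (4x)^(sin(x))
  Then ln(L) = lim(x→0) [exponent × ln(base)]
  Evaluate using L'Hôpital or standard limits, then exponentiate.
  L = 1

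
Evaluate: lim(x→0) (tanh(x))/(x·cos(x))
This is a 0/0 indeterminate form.

Apply L'Hôpital's rule: differentiate numerator and denominator separately.
  f(x) = tanh(x)   ⇒   f'(x) = 1 - tanh(x)^2
  g(x) = x·cos(x)   ⇒   g'(x) = -x·sin(x) + cos(x)
  lim(x→0) f'(x)/g'(x) = lim(x→0) (1 - tanh(x)^2)/(-x·sin(x) + cos(x))
  = 1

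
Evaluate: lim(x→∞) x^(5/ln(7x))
This is an exponential indeterminate form.

For exponential indeterminate forms, take the natural log:
  Let L = lim(x→∞) x^(5/ln(7x))
  Then ln(L) = lim(x→∞) [exponent × ln(base)]
  Evaluate using L'Hôpital or standard limits, then exponentiate.
  L = e^(5)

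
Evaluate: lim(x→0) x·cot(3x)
This is a 0·∞ indeterminate form.

Rewrite 0·∞ as a quotient (0/0 or ∞/∞ form), then apply L'Hôpital's rule:
  lim(x→0) x·cot(3x) = 1/3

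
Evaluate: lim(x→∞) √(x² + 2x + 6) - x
This is an ∞-∞ indeterminate form.

Combine fractions or rationalize to convert ∞-∞ to 0/0 form:
  lim(x→∞) √(x² + 2x + 6) - x = 1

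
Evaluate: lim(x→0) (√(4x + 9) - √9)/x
This is a standard limit.

Factor or rationalize the expression:
  lim(x→0) (√(4x + 9) - √9)/x = 2/3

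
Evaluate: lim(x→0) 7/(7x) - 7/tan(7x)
This is an ∞-∞ indeterminate form.

Combine fractions or rationalize to convert ∞-∞ to 0/0 form:
  lim(x→0) 7/(7x) - 7/tan(7x) = 0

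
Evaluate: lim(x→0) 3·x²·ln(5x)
This is a 0·∞ indeterminate form.

Rewrite 0·∞ as a quotient (0/0 or ∞/∞ form), then apply L'Hôpital's rule:
  lim(x→0) 3·x²·ln(5x) = 0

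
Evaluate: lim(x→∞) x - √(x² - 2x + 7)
This is an ∞-∞ indeterminate form.

Combine fractions or rationalize to convert ∞-∞ to 0/0 form:
  lim(x→∞) x - √(x² - 2x + 7) = 1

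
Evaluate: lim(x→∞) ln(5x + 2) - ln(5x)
This is an ∞-∞ indeterminate form.

Combine fractions or rationalize to convert ∞-∞ to 0/0 form:
  lim(x→∞) ln(5x + 2) - ln(5x) = 0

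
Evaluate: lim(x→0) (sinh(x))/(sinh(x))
This is a 0/0 indeterminate form.

Apply L'Hôpital's rule: differentiate numerator and denominator separately.
  f(x) = sinh(x)   ⇒   f'(x) = cosh(x)
  g(x) = sinh(x)   ⇒   g'(x) = cosh(x)
  lim(x→0) f'(x)/g'(x) = lim(x→0) (cosh(x))/(cosh(x))
  = 1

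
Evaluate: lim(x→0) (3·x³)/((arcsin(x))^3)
This is a 0/0 indeterminate form.

Apply L'Hôpital's rule: differentiate numerator and denominator separately.
  f(x) = 3·x^3   ⇒   f'(x) = 9·x^2
  g(x) = asin(x)^3   ⇒   g'(x) = 3·asin(x)^2/sqrt(1 - x^2)
  lim(x→0) f'(x)/g'(x) = lim(x→0) (9·x^2)/(3·asin(x)^2/sqrt(1 - x^2))
  = 3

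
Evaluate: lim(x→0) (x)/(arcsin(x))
This is a 0/0 indeterminate form.

Apply L'Hôpital's rule: differentiate numerator and denominator separately.
  f(x) = x   ⇒   f'(x) = 1
  g(x) = asin(x)   ⇒   g'(x) = 1/sqrt(1 - x^2)
  lim(x→0) f'(x)/g'(x) = lim(x→0) (1)/(1/sqrt(1 - x^2))
  = 1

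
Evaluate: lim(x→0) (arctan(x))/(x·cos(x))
This is a 0/0 indeterminate form.

Apply L'Hôpital's rule: differentiate numerator and denominator separately.
  f(x) = atan(x)   ⇒   f'(x) = 1/(x^2 + 1)
  g(x) = x·cos(x)   ⇒   g'(x) = -x·sin(x) + cos(x)
  lim(x→0) f'(x)/g'(x) = lim(x→0) (1/(x^2 + 1))/(-x·sin(x) + cos(x))
  = 1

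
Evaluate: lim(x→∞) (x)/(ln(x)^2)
This is an ∞/∞ indeterminate form.

Apply L'Hôpital's rule: differentiate numerator and denominator separately.
  f(x) = x   ⇒   f'(x) = 1
  g(x) = ln(x)^2   ⇒   g'(x) = 2·ln(x)/x
  lim(x→∞) f'(x)/g'(x) = lim(x→∞) (1)/(2·ln(x)/x)
  = ∞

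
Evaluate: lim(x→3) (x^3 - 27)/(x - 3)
This is a standard limit.

Factor or rationalize the expression:
  lim(x→3) (x^3 - 27)/(x - 3) = 27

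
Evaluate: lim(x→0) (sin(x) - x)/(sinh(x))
This is a 0/0 indeterminate form.

Apply L'Hôpital's rule: differentiate numerator and denominator separately.
  f(x) = -x + sin(x)   ⇒   f'(x) = cos(x) - 1
  g(x) = sinh(x)   ⇒   g'(x) = cosh(x)
  lim(x→0) f'(x)/g'(x) = lim(x→0) (cos(x) - 1)/(cosh(x))
  = 0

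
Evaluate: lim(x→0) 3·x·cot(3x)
This is a 0·∞ indeterminate form.

Rewrite 0·∞ as a quotient (0/0 or ∞/∞ form), then apply L'Hôpital's rule:
  lim(x→0) 3·x·cot(3x) = 1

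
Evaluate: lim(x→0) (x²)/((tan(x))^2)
This is a 0/0 indeterminate form.

Apply L'Hôpital's rule: differentiate numerator and denominator separately.
  f(x) = x^2   ⇒   f'(x) = 2·x
  g(x) = tan(x)^2   ⇒   g'(x) = (2·tan(x)^2 + 2)·tan(x)
  lim(x→0) f'(x)/g'(x) = lim(x→0) (2·x)/((2·tan(x)^2 + 2)·tan(x))
  = 1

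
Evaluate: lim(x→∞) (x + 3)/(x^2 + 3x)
This is an ∞/∞ indeterminate form.

Apply L'Hôpital's rule: differentiate numerator and denominator separately.
  f(x) = x + 3   ⇒   f'(x) = 1
  g(x) = x^2 + 3·x   ⇒   g'(x) = 2·x + 3
  lim(x→∞) f'(x)/g'(x) = lim(x→∞) (1)/(2·x + 3)
  = 0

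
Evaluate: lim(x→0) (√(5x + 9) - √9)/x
This is a standard limit.

Factor or rationalize the expression:
  lim(x→0) (√(5x + 9) - √9)/x = 5/6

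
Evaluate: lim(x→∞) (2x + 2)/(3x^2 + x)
This is an ∞/∞ indeterminate form.

Apply L'Hôpital's rule: differentiate numerator and denominator separately.
  f(x) = 2·x + 2   ⇒   f'(x) = 2
  g(x) = 3·x^2 + x   ⇒   g'(x) = 6·x + 1
  lim(x→∞) f'(x)/g'(x) = lim(x→∞) (2)/(6·x + 1)
  = 0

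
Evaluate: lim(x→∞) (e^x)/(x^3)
This is an ∞/∞ indeterminate form.

Apply L'Hôpital's rule: differentiate numerator and denominator separately.
  f(x) = e^(x)   ⇒   f'(x) = e^(x)
  g(x) = x^3   ⇒   g'(x) = 3·x^2
  lim(x→∞) f'(x)/g'(x) = lim(x→∞) (e^(x))/(3·x^2)
  = ∞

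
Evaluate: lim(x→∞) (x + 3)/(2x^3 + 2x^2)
This is an ∞/∞ indeterminate form.

Apply L'Hôpital's rule: differentiate numerator and denominator separately.
  f(x) = x + 3   ⇒   f'(x) = 1
  g(x) = 2·x^3 + 2·x^2   ⇒   g'(x) = 6·x^2 + 4·x
  lim(x→∞) f'(x)/g'(x) = lim(x→∞) (1)/(6·x^2 + 4·x)
  = 0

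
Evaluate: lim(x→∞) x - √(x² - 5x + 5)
This is an ∞-∞ indeterminate form.

Combine fractions or rationalize to convert ∞-∞ to 0/0 form:
  lim(x→∞) x - √(x² - 5x + 5) = 5/2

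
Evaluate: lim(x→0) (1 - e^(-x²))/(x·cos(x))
This is a 0/0 indeterminate form.

Apply L'Hôpital's rule: differentiate numerator and denominator separately.
  f(x) = 1 - e^(-x^2)   ⇒   f'(x) = 2·x·e^(-x^2)
  g(x) = x·cos(x)   ⇒   g'(x) = -x·sin(x) + cos(x)
  lim(x→0) f'(x)/g'(x) = lim(x→0) (2·x·e^(-x^2))/(-x·sin(x) + cos(x))
  = 0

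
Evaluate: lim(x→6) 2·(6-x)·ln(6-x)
This is a 0·∞ indeterminate form.

Rewrite 0·∞ as a quotient (0/0 or ∞/∞ form), then apply L'Hôpital's rule:
  lim(x→6) 2·(6-x)·ln(6-x) = 0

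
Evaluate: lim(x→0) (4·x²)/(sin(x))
This is a 0/0 indeterminate form.

Apply L'Hôpital's rule: differentiate numerator and denominator separately.
  f(x) = 4·x^2   ⇒   f'(x) = 8·x
  g(x) = sin(x)   ⇒   g'(x) = cos(x)
  lim(x→0) f'(x)/g'(x) = lim(x→0) (8·x)/(cos(x))
  = 0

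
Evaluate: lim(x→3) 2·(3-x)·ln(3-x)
This is a 0·∞ indeterminate form.

Rewrite 0·∞ as a quotient (0/0 or ∞/∞ form), then apply L'Hôpital's rule:
  lim(x→3) 2·(3-x)·ln(3-x) = 0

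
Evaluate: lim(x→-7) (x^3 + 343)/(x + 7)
This is a standard limit.

Factor or rationalize the expression:
  lim(x→-7) (x^3 + 343)/(x + 7) = 147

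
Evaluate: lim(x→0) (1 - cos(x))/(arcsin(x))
This is a 0/0 indeterminate form.

Apply L'Hôpital's rule: differentiate numerator and denominator separately.
  f(x) = 1 - cos(x)   ⇒   f'(x) = sin(x)
  g(x) = asin(x)   ⇒   g'(x) = 1/sqrt(1 - x^2)
  lim(x→0) f'(x)/g'(x) = lim(x→0) (sin(x))/(1/sqrt(1 - x^2))
  = 0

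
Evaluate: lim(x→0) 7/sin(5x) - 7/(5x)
This is an ∞-∞ indeterminate form.

Combine fractions or rationalize to convert ∞-∞ to 0/0 form:
  lim(x→0) 7/sin(5x) - 7/(5x) = 0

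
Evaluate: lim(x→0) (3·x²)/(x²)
This is a 0/0 indeterminate form.

Apply L'Hôpital's rule: differentiate numerator and denominator separately.
  f(x) = 3·x^2   ⇒   f'(x) = 6·x
  g(x) = x^2   ⇒   g'(x) = 2·x
  lim(x→0) f'(x)/g'(x) = lim(x→0) (6·x)/(2·x)
  = 3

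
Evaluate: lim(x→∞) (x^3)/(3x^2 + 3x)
This is an ∞/∞ indeterminate form.

Apply L'Hôpital's rule: differentiate numerator and denominator separately.
  f(x) = x^3   ⇒   f'(x) = 3·x^2
  g(x) = 3·x^2 + 3·x   ⇒   g'(x) = 6·x + 3
  lim(x→∞) f'(x)/g'(x) = lim(x→∞) (3·x^2)/(6·x + 3)
  = ∞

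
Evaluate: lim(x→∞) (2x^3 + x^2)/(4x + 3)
This is an ∞/∞ indeterminate form.

Apply L'Hôpital's rule: differentiate numerator and denominator separately.
  f(x) = 2·x^3 + x^2   ⇒   f'(x) = 6·x^2 + 2·x
  g(x) = 4·x + 3   ⇒   g'(x) = 4
  lim(x→∞) f'(x)/g'(x) = lim(x→∞) (6·x^2 + 2·x)/(4)
  = ∞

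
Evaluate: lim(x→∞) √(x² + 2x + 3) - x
This is an ∞-∞ indeterminate form.

Combine fractions or rationalize to convert ∞-∞ to 0/0 form:
  lim(x→∞) √(x² + 2x + 3) - x = 1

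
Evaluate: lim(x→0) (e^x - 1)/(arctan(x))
This is a 0/0 indeterminate form.

Apply L'Hôpital's rule: differentiate numerator and denominator separately.
  f(x) = e^(x) - 1   ⇒   f'(x) = e^(x)
  g(x) = atan(x)   ⇒   g'(x) = 1/(x^2 + 1)
  lim(x→0) f'(x)/g'(x) = lim(x→0) (e^(x))/(1/(x^2 + 1))
  = 1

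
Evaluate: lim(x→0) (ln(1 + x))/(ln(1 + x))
This is a 0/0 indeterminate form.

Apply L'Hôpital's rule: differentiate numerator and denominator separately.
  f(x) = ln(x + 1)   ⇒   f'(x) = 1/(x + 1)
  g(x) = ln(x + 1)   ⇒   g'(x) = 1/(x + 1)
  lim(x→0) f'(x)/g'(x) = lim(x→0) (1/(x + 1))/(1/(x + 1))
  = 1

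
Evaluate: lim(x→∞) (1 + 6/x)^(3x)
This is an exponential indeterminate form.

For exponential indeterminate forms, take the natural log:
  Let L = lim(x→∞) (1 + 6/x)^(3x)
  Then ln(L) = lim(x→∞) [exponent × ln(base)]
  Evaluate using L'Hôpital or standard limits, then exponentiate.
  L = e^(18)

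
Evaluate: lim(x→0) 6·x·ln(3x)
This is a 0·∞ indeterminate form.

Rewrite 0·∞ as a quotient (0/0 or ∞/∞ form), then apply L'Hôpital's rule:
  lim(x→0) 6·x·ln(3x) = 0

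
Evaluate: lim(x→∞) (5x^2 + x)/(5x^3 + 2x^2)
This is an ∞/∞ indeterminate form.

Apply L'Hôpital's rule: differentiate numerator and denominator separately.
  f(x) = 5·x^2 + x   ⇒   f'(x) = 10·x + 1
  g(x) = 5·x^3 + 2·x^2   ⇒   g'(x) = 15·x^2 + 4·x
  lim(x→∞) f'(x)/g'(x) = lim(x→∞) (10·x + 1)/(15·x^2 + 4·x)
  = 0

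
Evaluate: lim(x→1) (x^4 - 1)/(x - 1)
This is a standard limit.

Factor or rationalize the expression:
  lim(x→1) (x^4 - 1)/(x - 1) = 4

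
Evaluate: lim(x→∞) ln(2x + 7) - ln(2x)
This is an ∞-∞ indeterminate form.

Combine fractions or rationalize to convert ∞-∞ to 0/0 form:
  lim(x→∞) ln(2x + 7) - ln(2x) = 0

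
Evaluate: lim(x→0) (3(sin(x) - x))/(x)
This is a 0/0 indeterminate form.

Apply L'Hôpital's rule: differentiate numerator and denominator separately.
  f(x) = -3·x + 3·sin(x)   ⇒   f'(x) = 3·cos(x) - 3
  g(x) = x   ⇒   g'(x) = 1
  lim(x→0) f'(x)/g'(x) = lim(x→0) (3·cos(x) - 3)/(1)
  = 0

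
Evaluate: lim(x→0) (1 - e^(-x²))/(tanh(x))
This is a 0/0 indeterminate form.

Apply L'Hôpital's rule: differentiate numerator and denominator separately.
  f(x) = 1 - e^(-x^2)   ⇒   f'(x) = 2·x·e^(-x^2)
  g(x) = tanh(x)   ⇒   g'(x) = 1 - tanh(x)^2
  lim(x→0) f'(x)/g'(x) = lim(x→0) (2·x·e^(-x^2))/(1 - tanh(x)^2)
  = 0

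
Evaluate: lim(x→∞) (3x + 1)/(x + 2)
This is an ∞/∞ indeterminate form.

Apply L'Hôpital's rule: differentiate numerator and denominator separately.
  f(x) = 3·x + 1   ⇒   f'(x) = 3
  g(x) = x + 2   ⇒   g'(x) = 1
  lim(x→∞) f'(x)/g'(x) = lim(x→∞) (3)/(1)
  = 3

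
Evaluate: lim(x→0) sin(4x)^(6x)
This is an exponential indeterminate form.

For exponential indeterminate forms, take the natural log:
  Let L = lim(x→0) sin(4x)^(6x)
  Then ln(L) = lim(x→0) [exponent × ln(base)]
  Evaluate using L'Hôpital or standard limits, then exponentiate.
  L = 1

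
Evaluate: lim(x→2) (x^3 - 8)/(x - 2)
This is a standard limit.

Factor or rationalize the expression:
  lim(x→2) (x^3 - 8)/(x - 2) = 12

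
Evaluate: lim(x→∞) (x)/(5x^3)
This is an ∞/∞ indeterminate form.

Apply L'Hôpital's rule: differentiate numerator and denominator separately.
  f(x) = x   ⇒   f'(x) = 1
  g(x) = 5·x^3   ⇒   g'(x) = 15·x^2
  lim(x→∞) f'(x)/g'(x) = lim(x→∞) (1)/(15·x^2)
  = 0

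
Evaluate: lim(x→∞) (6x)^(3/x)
This is an exponential indeterminate form.

For exponential indeterminate forms, take the natural log:
  Let L = lim(x→∞) (6x)^(3/x)
  Then ln(L) = lim(x→∞) [exponent × ln(base)]
  Evaluate using L'Hôpital or standard limits, then exponentiate.
  L = 1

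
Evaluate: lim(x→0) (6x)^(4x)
This is an exponential indeterminate form.

For exponential indeterminate forms, take the natural log:
  Let L = lim(x→0) (6x)^(4x)
  Then ln(L) = lim(x→0) [exponent × ln(base)]
  Evaluate using L'Hôpital or standard limits, then exponentiate.
  L = 1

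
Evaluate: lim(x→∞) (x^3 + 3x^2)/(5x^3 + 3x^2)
This is an ∞/∞ indeterminate form.

Apply L'Hôpital's rule: differentiate numerator and denominator separately.
  f(x) = x^3 + 3·x^2   ⇒   f'(x) = 3·x^2 + 6·x
  g(x) = 5·x^3 + 3·x^2   ⇒   g'(x) = 15·x^2 + 6·x
  lim(x→∞) f'(x)/g'(x) = lim(x→∞) (3·x^2 + 6·x)/(15·x^2 + 6·x)
  = 1/5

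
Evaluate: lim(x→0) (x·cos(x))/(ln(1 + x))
This is a 0/0 indeterminate form.

Apply L'Hôpital's rule: differentiate numerator and denominator separately.
  f(x) = x·cos(x)   ⇒   f'(x) = -x·sin(x) + cos(x)
  g(x) = ln(x + 1)   ⇒   g'(x) = 1/(x + 1)
  lim(x→0) f'(x)/g'(x) = lim(x→0) (-x·sin(x) + cos(x))/(1/(x + 1))
  = 1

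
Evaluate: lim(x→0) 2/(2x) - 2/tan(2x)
This is an ∞-∞ indeterminate form.

Combine fractions or rationalize to convert ∞-∞ to 0/0 form:
  lim(x→0) 2/(2x) - 2/tan(2x) = 0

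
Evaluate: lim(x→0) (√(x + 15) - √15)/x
This is a standard limit.

Factor or rationalize the expression:
  lim(x→0) (√(x + 15) - √15)/x = sqrt(15)/30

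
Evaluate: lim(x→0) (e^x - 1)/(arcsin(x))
This is a 0/0 indeterminate form.

Apply L'Hôpital's rule: differentiate numerator and denominator separately.
  f(x) = e^(x) - 1   ⇒   f'(x) = e^(x)
  g(x) = asin(x)   ⇒   g'(x) = 1/sqrt(1 - x^2)
  lim(x→0) f'(x)/g'(x) = lim(x→0) (e^(x))/(1/sqrt(1 - x^2))
  = 1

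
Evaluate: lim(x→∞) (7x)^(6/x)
This is an exponential indeterminate form.

For exponential indeterminate forms, take the natural log:
  Let L = lim(x→∞) (7x)^(6/x)
  Then ln(L) = lim(x→∞) [exponent × ln(base)]
  Evaluate using L'Hôpital or standard limits, then exponentiate.
  L = 1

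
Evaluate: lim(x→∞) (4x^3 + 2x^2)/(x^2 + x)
This is an ∞/∞ indeterminate form.

Apply L'Hôpital's rule: differentiate numerator and denominator separately.
  f(x) = 4·x^3 + 2·x^2   ⇒   f'(x) = 12·x^2 + 4·x
  g(x) = x^2 + x   ⇒   g'(x) = 2·x + 1
  lim(x→∞) f'(x)/g'(x) = lim(x→∞) (12·x^2 + 4·x)/(2·x + 1)
  = ∞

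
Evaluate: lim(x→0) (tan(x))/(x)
This is a 0/0 indeterminate form.

Apply L'Hôpital's rule: differentiate numerator and denominator separately.
  f(x) = tan(x)   ⇒   f'(x) = tan(x)^2 + 1
  g(x) = x   ⇒   g'(x) = 1
  lim(x→0) f'(x)/g'(x) = lim(x→0) (tan(x)^2 + 1)/(1)
  = 1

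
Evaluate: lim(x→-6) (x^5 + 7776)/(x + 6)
This is a standard limit.

Factor or rationalize the expression:
  lim(x→-6) (x^5 + 7776)/(x + 6) = 6480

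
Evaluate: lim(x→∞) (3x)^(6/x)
This is an exponential indeterminate form.

For exponential indeterminate forms, take the natural log:
  Let L = lim(x→∞) (3x)^(6/x)
  Then ln(L) = lim(x→∞) [exponent × ln(base)]
  Evaluate using L'Hôpital or standard limits, then exponentiate.
  L = 1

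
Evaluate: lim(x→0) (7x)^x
This is an exponential indeterminate form.

For exponential indeterminate forms, take the natural log:
  Let L = lim(x→0) (7x)^x
  Then ln(L) = lim(x→0) [exponent × ln(base)]
  Evaluate using L'Hôpital or standard limits, then exponentiate.
  L = 1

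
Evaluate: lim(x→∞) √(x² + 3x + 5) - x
This is an ∞-∞ indeterminate form.

Combine fractions or rationalize to convert ∞-∞ to 0/0 form:
  lim(x→∞) √(x² + 3x + 5) - x = 3/2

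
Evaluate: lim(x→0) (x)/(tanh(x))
This is a 0/0 indeterminate form.

Apply L'Hôpital's rule: differentiate numerator and denominator separately.
  f(x) = x   ⇒   f'(x) = 1
  g(x) = tanh(x)   ⇒   g'(x) = 1 - tanh(x)^2
  lim(x→0) f'(x)/g'(x) = lim(x→0) (1)/(1 - tanh(x)^2)
  = 1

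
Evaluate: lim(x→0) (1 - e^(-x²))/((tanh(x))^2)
This is a 0/0 indeterminate form.

Apply L'Hôpital's rule: differentiate numerator and denominator separately.
  f(x) = 1 - e^(-x^2)   ⇒   f'(x) = 2·x·e^(-x^2)
  g(x) = tanh(x)^2   ⇒   g'(x) = (2 - 2·tanh(x)^2)·tanh(x)
  lim(x→0) f'(x)/g'(x) = lim(x→0) (2·x·e^(-x^2))/((2 - 2·tanh(x)^2)·tanh(x))
  = 1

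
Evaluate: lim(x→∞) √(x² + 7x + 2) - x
This is an ∞-∞ indeterminate form.

Combine fractions or rationalize to convert ∞-∞ to 0/0 form:
  lim(x→∞) √(x² + 7x + 2) - x = 7/2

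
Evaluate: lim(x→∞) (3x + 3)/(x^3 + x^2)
This is an ∞/∞ indeterminate form.

Apply L'Hôpital's rule: differentiate numerator and denominator separately.
  f(x) = 3·x + 3   ⇒   f'(x) = 3
  g(x) = x^3 + x^2   ⇒   g'(x) = 3·x^2 + 2·x
  lim(x→∞) f'(x)/g'(x) = lim(x→∞) (3)/(3·x^2 + 2·x)
  = 0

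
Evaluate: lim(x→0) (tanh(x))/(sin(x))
This is a 0/0 indeterminate form.

Apply L'Hôpital's rule: differentiate numerator and denominator separately.
  f(x) = tanh(x)   ⇒   f'(x) = 1 - tanh(x)^2
  g(x) = sin(x)   ⇒   g'(x) = cos(x)
  lim(x→0) f'(x)/g'(x) = lim(x→0) (1 - tanh(x)^2)/(cos(x))
  = 1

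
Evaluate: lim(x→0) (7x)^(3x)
This is an exponential indeterminate form.

For exponential indeterminate forms, take the natural log:
  Let L = lim(x→0) (7x)^(3x)
  Then ln(L) = lim(x→0) [exponent × ln(base)]
  Evaluate using L'Hôpital or standard limits, then exponentiate.
  L = 1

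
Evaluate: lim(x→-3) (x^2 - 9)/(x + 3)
This is a standard limit.

Factor or rationalize the expression:
  lim(x→-3) (x^2 - 9)/(x + 3) = -6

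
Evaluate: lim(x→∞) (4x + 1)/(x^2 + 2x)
This is an ∞/∞ indeterminate form.

Apply L'Hôpital's rule: differentiate numerator and denominator separately.
  f(x) = 4·x + 1   ⇒   f'(x) = 4
  g(x) = x^2 + 2·x   ⇒   g'(x) = 2·x + 2
  lim(x→∞) f'(x)/g'(x) = lim(x→∞) (4)/(2·x + 2)
  = 0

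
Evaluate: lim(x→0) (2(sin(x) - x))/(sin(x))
This is a 0/0 indeterminate form.

Apply L'Hôpital's rule: differentiate numerator and denominator separately.
  f(x) = -2·x + 2·sin(x)   ⇒   f'(x) = 2·cos(x) - 2
  g(x) = sin(x)   ⇒   g'(x) = cos(x)
  lim(x→0) f'(x)/g'(x) = lim(x→0) (2·cos(x) - 2)/(cos(x))
  = 0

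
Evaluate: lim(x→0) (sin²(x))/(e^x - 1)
This is a 0/0 indeterminate form.

Apply L'Hôpital's rule: differentiate numerator and denominator separately.
  f(x) = sin(x)^2   ⇒   f'(x) = 2·sin(x)·cos(x)
  g(x) = e^(x) - 1   ⇒   g'(x) = e^(x)
  lim(x→0) f'(x)/g'(x) = lim(x→0) (2·sin(x)·cos(x))/(e^(x))
  = 0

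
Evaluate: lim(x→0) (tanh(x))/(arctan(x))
This is a 0/0 indeterminate form.

Apply L'Hôpital's rule: differentiate numerator and denominator separately.
  f(x) = tanh(x)   ⇒   f'(x) = 1 - tanh(x)^2
  g(x) = atan(x)   ⇒   g'(x) = 1/(x^2 + 1)
  lim(x→0) f'(x)/g'(x) = lim(x→0) (1 - tanh(x)^2)/(1/(x^2 + 1))
  = 1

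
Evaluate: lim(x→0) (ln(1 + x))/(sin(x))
This is a 0/0 indeterminate form.

Apply L'Hôpital's rule: differentiate numerator and denominator separately.
  f(x) = ln(x + 1)   ⇒   f'(x) = 1/(x + 1)
  g(x) = sin(x)   ⇒   g'(x) = cos(x)
  lim(x→0) f'(x)/g'(x) = lim(x→0) (1/(x + 1))/(cos(x))
  = 1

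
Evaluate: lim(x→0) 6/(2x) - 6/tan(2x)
This is an ∞-∞ indeterminate form.

Combine fractions or rationalize to convert ∞-∞ to 0/0 form:
  lim(x→0) 6/(2x) - 6/tan(2x) = 0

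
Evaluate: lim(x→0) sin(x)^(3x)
This is an exponential indeterminate form.

For exponential indeterminate forms, take the natural log:
  Let L = lim(x→0) sin(x)^(3x)
  Then ln(L) = lim(x→0) [exponent × ln(base)]
  Evaluate using L'Hôpital or standard limits, then exponentiate.
  L = 1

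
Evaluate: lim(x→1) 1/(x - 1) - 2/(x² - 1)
This is an ∞-∞ indeterminate form.

Combine fractions or rationalize to convert ∞-∞ to 0/0 form:
  lim(x→1) 1/(x - 1) - 2/(x² - 1) = 1/2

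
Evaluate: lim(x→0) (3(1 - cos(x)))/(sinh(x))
This is a 0/0 indeterminate form.

Apply L'Hôpital's rule: differentiate numerator and denominator separately.
  f(x) = 3 - 3·cos(x)   ⇒   f'(x) = 3·sin(x)
  g(x) = sinh(x)   ⇒   g'(x) = cosh(x)
  lim(x→0) f'(x)/g'(x) = lim(x→0) (3·sin(x))/(cosh(x))
  = 0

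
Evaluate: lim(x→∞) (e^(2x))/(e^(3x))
This is an ∞/∞ indeterminate form.

Apply L'Hôpital's rule: differentiate numerator and denominator separately.
  f(x) = e^(2·x)   ⇒   f'(x) = 2·e^(2·x)
  g(x) = e^(3·x)   ⇒   g'(x) = 3·e^(3·x)
  lim(x→∞) f'(x)/g'(x) = lim(x→∞) (2·e^(2·x))/(3·e^(3·x))
  = 0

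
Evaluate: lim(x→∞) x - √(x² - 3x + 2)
This is an ∞-∞ indeterminate form.

Combine fractions or rationalize to convert ∞-∞ to 0/0 form:
  lim(x→∞) x - √(x² - 3x + 2) = 3/2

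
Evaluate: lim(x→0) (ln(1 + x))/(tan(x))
This is a 0/0 indeterminate form.

Apply L'Hôpital's rule: differentiate numerator and denominator separately.
  f(x) = ln(x + 1)   ⇒   f'(x) = 1/(x + 1)
  g(x) = tan(x)   ⇒   g'(x) = tan(x)^2 + 1
  lim(x→0) f'(x)/g'(x) = lim(x→0) (1/(x + 1))/(tan(x)^2 + 1)
  = 1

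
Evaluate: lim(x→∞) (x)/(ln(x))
This is an ∞/∞ indeterminate form.

Apply L'Hôpital's rule: differentiate numerator and denominator separately.
  f(x) = x   ⇒   f'(x) = 1
  g(x) = ln(x)   ⇒   g'(x) = 1/x
  lim(x→∞) f'(x)/g'(x) = lim(x→∞) (1)/(1/x)
  = ∞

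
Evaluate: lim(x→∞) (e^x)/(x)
This is an ∞/∞ indeterminate form.

Apply L'Hôpital's rule: differentiate numerator and denominator separately.
  f(x) = e^(x)   ⇒   f'(x) = e^(x)
  g(x) = x   ⇒   g'(x) = 1
  lim(x→∞) f'(x)/g'(x) = lim(x→∞) (e^(x))/(1)
  = ∞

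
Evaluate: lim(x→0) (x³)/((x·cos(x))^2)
This is a 0/0 indeterminate form.

Apply L'Hôpital's rule: differentiate numerator and denominator separately.
  f(x) = x^3   ⇒   f'(x) = 3·x^2
  g(x) = x^2·cos(x)^2   ⇒   g'(x) = -2·x^2·sin(x)·cos(x) + 2·x·cos(x)^2
  lim(x→0) f'(x)/g'(x) = lim(x→0) (3·x^2)/(-2·x^2·sin(x)·cos(x) + 2·x·cos(x)^2)
  = 0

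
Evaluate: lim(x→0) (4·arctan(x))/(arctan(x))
This is a 0/0 indeterminate form.

Apply L'Hôpital's rule: differentiate numerator and denominator separately.
  f(x) = 4·atan(x)   ⇒   f'(x) = 4/(x^2 + 1)
  g(x) = atan(x)   ⇒   g'(x) = 1/(x^2 + 1)
  lim(x→0) f'(x)/g'(x) = lim(x→0) (4/(x^2 + 1))/(1/(x^2 + 1))
  = 4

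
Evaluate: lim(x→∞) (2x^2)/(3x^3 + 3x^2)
This is an ∞/∞ indeterminate form.

Apply L'Hôpital's rule: differentiate numerator and denominator separately.
  f(x) = 2·x^2   ⇒   f'(x) = 4·x
  g(x) = 3·x^3 + 3·x^2   ⇒   g'(x) = 9·x^2 + 6·x
  lim(x→∞) f'(x)/g'(x) = lim(x→∞) (4·x)/(9·x^2 + 6·x)
  = 0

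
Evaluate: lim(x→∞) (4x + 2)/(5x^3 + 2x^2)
This is an ∞/∞ indeterminate form.

Apply L'Hôpital's rule: differentiate numerator and denominator separately.
  f(x) = 4·x + 2   ⇒   f'(x) = 4
  g(x) = 5·x^3 + 2·x^2   ⇒   g'(x) = 15·x^2 + 4·x
  lim(x→∞) f'(x)/g'(x) = lim(x→∞) (4)/(15·x^2 + 4·x)
  = 0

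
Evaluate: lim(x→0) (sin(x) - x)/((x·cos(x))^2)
This is a 0/0 indeterminate form.

Apply L'Hôpital's rule: differentiate numerator and denominator separately.
  f(x) = -x + sin(x)   ⇒   f'(x) = cos(x) - 1
  g(x) = x^2·cos(x)^2   ⇒   g'(x) = -2·x^2·sin(x)·cos(x) + 2·x·cos(x)^2
  lim(x→0) f'(x)/g'(x) = lim(x→0) (cos(x) - 1)/(-2·x^2·sin(x)·cos(x) + 2·x·cos(x)^2)
  = 0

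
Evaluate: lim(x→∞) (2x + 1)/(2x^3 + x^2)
This is an ∞/∞ indeterminate form.

Apply L'Hôpital's rule: differentiate numerator and denominator separately.
  f(x) = 2·x + 1   ⇒   f'(x) = 2
  g(x) = 2·x^3 + x^2   ⇒   g'(x) = 6·x^2 + 2·x
  lim(x→∞) f'(x)/g'(x) = lim(x→∞) (2)/(6·x^2 + 2·x)
  = 0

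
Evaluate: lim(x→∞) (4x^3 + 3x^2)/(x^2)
This is an ∞/∞ indeterminate form.

Apply L'Hôpital's rule: differentiate numerator and denominator separately.
  f(x) = 4·x^3 + 3·x^2   ⇒   f'(x) = 12·x^2 + 6·x
  g(x) = x^2   ⇒   g'(x) = 2·x
  lim(x→∞) f'(x)/g'(x) = lim(x→∞) (12·x^2 + 6·x)/(2·x)
  = ∞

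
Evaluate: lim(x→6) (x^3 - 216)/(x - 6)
This is a standard limit.

Factor or rationalize the expression:
  lim(x→6) (x^3 - 216)/(x - 6) = 108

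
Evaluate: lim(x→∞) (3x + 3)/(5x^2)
This is an ∞/∞ indeterminate form.

Apply L'Hôpital's rule: differentiate numerator and denominator separately.
  f(x) = 3·x + 3   ⇒   f'(x) = 3
  g(x) = 5·x^2   ⇒   g'(x) = 10·x
  lim(x→∞) f'(x)/g'(x) = lim(x→∞) (3)/(10·x)
  = 0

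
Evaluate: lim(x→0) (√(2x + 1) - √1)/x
This is a standard limit.

Factor or rationalize the expression:
  lim(x→0) (√(2x + 1) - √1)/x = 1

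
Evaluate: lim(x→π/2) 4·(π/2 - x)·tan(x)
This is a 0·∞ indeterminate form.

Rewrite 0·∞ as a quotient (0/0 or ∞/∞ form), then apply L'Hôpital's rule:
  lim(x→π/2) 4·(π/2 - x)·tan(x) = 4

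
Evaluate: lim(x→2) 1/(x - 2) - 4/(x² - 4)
This is an ∞-∞ indeterminate form.

Combine fractions or rationalize to convert ∞-∞ to 0/0 form:
  lim(x→2) 1/(x - 2) - 4/(x² - 4) = 1/4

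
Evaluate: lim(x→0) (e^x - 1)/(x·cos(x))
This is a 0/0 indeterminate form.

Apply L'Hôpital's rule: differentiate numerator and denominator separately.
  f(x) = e^(x) - 1   ⇒   f'(x) = e^(x)
  g(x) = x·cos(x)   ⇒   g'(x) = -x·sin(x) + cos(x)
  lim(x→0) f'(x)/g'(x) = lim(x→0) (e^(x))/(-x·sin(x) + cos(x))
  = 1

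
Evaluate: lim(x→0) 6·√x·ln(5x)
This is a 0·∞ indeterminate form.

Rewrite 0·∞ as a quotient (0/0 or ∞/∞ form), then apply L'Hôpital's rule:
  lim(x→0) 6·√x·ln(5x) = 0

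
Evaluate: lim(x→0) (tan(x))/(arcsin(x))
This is a 0/0 indeterminate form.

Apply L'Hôpital's rule: differentiate numerator and denominator separately.
  f(x) = tan(x)   ⇒   f'(x) = tan(x)^2 + 1
  g(x) = asin(x)   ⇒   g'(x) = 1/sqrt(1 - x^2)
  lim(x→0) f'(x)/g'(x) = lim(x→0) (tan(x)^2 + 1)/(1/sqrt(1 - x^2))
  = 1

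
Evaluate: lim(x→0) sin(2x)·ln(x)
This is a 0·∞ indeterminate form.

Rewrite 0·∞ as a quotient (0/0 or ∞/∞ form), then apply L'Hôpital's rule:
  lim(x→0) sin(2x)·ln(x) = 0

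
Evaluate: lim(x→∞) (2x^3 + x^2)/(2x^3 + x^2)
This is an ∞/∞ indeterminate form.

Apply L'Hôpital's rule: differentiate numerator and denominator separately.
  f(x) = 2·x^3 + x^2   ⇒   f'(x) = 6·x^2 + 2·x
  g(x) = 2·x^3 + x^2   ⇒   g'(x) = 6·x^2 + 2·x
  lim(x→∞) f'(x)/g'(x) = lim(x→∞) (6·x^2 + 2·x)/(6·x^2 + 2·x)
  = 1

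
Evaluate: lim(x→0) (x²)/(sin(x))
This is a 0/0 indeterminate form.

Apply L'Hôpital's rule: differentiate numerator and denominator separately.
  f(x) = x^2   ⇒   f'(x) = 2·x
  g(x) = sin(x)   ⇒   g'(x) = cos(x)
  lim(x→0) f'(x)/g'(x) = lim(x→0) (2·x)/(cos(x))
  = 0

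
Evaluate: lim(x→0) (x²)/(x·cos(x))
This is a 0/0 indeterminate form.

Apply L'Hôpital's rule: differentiate numerator and denominator separately.
  f(x) = x^2   ⇒   f'(x) = 2·x
  g(x) = x·cos(x)   ⇒   g'(x) = -x·sin(x) + cos(x)
  lim(x→0) f'(x)/g'(x) = lim(x→0) (2·x)/(-x·sin(x) + cos(x))
  = 0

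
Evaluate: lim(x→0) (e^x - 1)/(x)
This is a 0/0 indeterminate form.

Apply L'Hôpital's rule: differentiate numerator and denominator separately.
  f(x) = e^(x) - 1   ⇒   f'(x) = e^(x)
  g(x) = x   ⇒   g'(x) = 1
  lim(x→0) f'(x)/g'(x) = lim(x→0) (e^(x))/(1)
  = 1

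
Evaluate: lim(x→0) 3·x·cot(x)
This is a 0·∞ indeterminate form.

Rewrite 0·∞ as a quotient (0/0 or ∞/∞ form), then apply L'Hôpital's rule:
  lim(x→0) 3·x·cot(x) = 3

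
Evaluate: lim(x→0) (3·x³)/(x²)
This is a 0/0 indeterminate form.

Apply L'Hôpital's rule: differentiate numerator and denominator separately.
  f(x) = 3·x^3   ⇒   f'(x) = 9·x^2
  g(x) = x^2   ⇒   g'(x) = 2·x
  lim(x→0) f'(x)/g'(x) = lim(x→0) (9·x^2)/(2·x)
  = 0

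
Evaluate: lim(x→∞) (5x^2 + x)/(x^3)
This is an ∞/∞ indeterminate form.

Apply L'Hôpital's rule: differentiate numerator and denominator separately.
  f(x) = 5·x^2 + x   ⇒   f'(x) = 10·x + 1
  g(x) = x^3   ⇒   g'(x) = 3·x^2
  lim(x→∞) f'(x)/g'(x) = lim(x→∞) (10·x + 1)/(3·x^2)
  = 0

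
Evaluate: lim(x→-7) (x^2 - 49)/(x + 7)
This is a standard limit.

Factor or rationalize the expression:
  lim(x→-7) (x^2 - 49)/(x + 7) = -14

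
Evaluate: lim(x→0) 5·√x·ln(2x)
This is a 0·∞ indeterminate form.

Rewrite 0·∞ as a quotient (0/0 or ∞/∞ form), then apply L'Hôpital's rule:
  lim(x→0) 5·√x·ln(2x) = 0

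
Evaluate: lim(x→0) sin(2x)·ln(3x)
This is a 0·∞ indeterminate form.

Rewrite 0·∞ as a quotient (0/0 or ∞/∞ form), then apply L'Hôpital's rule:
  lim(x→0) sin(2x)·ln(3x) = 0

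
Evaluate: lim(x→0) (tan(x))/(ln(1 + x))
This is a 0/0 indeterminate form.

Apply L'Hôpital's rule: differentiate numerator and denominator separately.
  f(x) = tan(x)   ⇒   f'(x) = tan(x)^2 + 1
  g(x) = ln(x + 1)   ⇒   g'(x) = 1/(x + 1)
  lim(x→0) f'(x)/g'(x) = lim(x→0) (tan(x)^2 + 1)/(1/(x + 1))
  = 1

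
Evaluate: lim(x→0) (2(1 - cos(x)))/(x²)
This is a 0/0 indeterminate form.

Apply L'Hôpital's rule: differentiate numerator and denominator separately.
  f(x) = 2 - 2·cos(x)   ⇒   f'(x) = 2·sin(x)
  g(x) = x^2   ⇒   g'(x) = 2·x
  lim(x→0) f'(x)/g'(x) = lim(x→0) (2·sin(x))/(2·x)
  = 1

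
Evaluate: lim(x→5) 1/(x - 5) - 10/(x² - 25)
This is an ∞-∞ indeterminate form.

Combine fractions or rationalize to convert ∞-∞ to 0/0 form:
  lim(x→5) 1/(x - 5) - 10/(x² - 25) = 1/10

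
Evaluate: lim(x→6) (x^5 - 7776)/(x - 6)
This is a standard limit.

Factor or rationalize the expression:
  lim(x→6) (x^5 - 7776)/(x - 6) = 6480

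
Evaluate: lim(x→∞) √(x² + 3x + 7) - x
This is an ∞-∞ indeterminate form.

Combine fractions or rationalize to convert ∞-∞ to 0/0 form:
  lim(x→∞) √(x² + 3x + 7) - x = 3/2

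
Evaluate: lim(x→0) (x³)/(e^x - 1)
This is a 0/0 indeterminate form.

Apply L'Hôpital's rule: differentiate numerator and denominator separately.
  f(x) = x^3   ⇒   f'(x) = 3·x^2
  g(x) = e^(x) - 1   ⇒   g'(x) = e^(x)
  lim(x→0) f'(x)/g'(x) = lim(x→0) (3·x^2)/(e^(x))
  = 0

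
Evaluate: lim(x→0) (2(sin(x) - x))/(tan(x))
This is a 0/0 indeterminate form.

Apply L'Hôpital's rule: differentiate numerator and denominator separately.
  f(x) = -2·x + 2·sin(x)   ⇒   f'(x) = 2·cos(x) - 2
  g(x) = tan(x)   ⇒   g'(x) = tan(x)^2 + 1
  lim(x→0) f'(x)/g'(x) = lim(x→0) (2·cos(x) - 2)/(tan(x)^2 + 1)
  = 0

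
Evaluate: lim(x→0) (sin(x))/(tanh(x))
This is a 0/0 indeterminate form.

Apply L'Hôpital's rule: differentiate numerator and denominator separately.
  f(x) = sin(x)   ⇒   f'(x) = cos(x)
  g(x) = tanh(x)   ⇒   g'(x) = 1 - tanh(x)^2
  lim(x→0) f'(x)/g'(x) = lim(x→0) (cos(x))/(1 - tanh(x)^2)
  = 1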